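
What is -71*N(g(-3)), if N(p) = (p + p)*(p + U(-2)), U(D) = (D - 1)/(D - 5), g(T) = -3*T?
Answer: -84348/7 ≈ -12050.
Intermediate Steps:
U(D) = (-1 + D)/(-5 + D)
N(p) = 2*p*(3/7 + p) (N(p) = (p + p)*(p + (-1 - 2)/(-5 - 2)) = (2*p)*(p - 3/(-7)) = (2*p)*(p - 1/7*(-3)) = (2*p)*(p + 3/7) = (2*p)*(3/7 + p) = 2*p*(3/7 + p))
-71*N(g(-3)) = -142*(-3*(-3))*(3 + 7*(-3*(-3)))/7 = -142*9*(3 + 7*9)/7 = -142*9*(3 + 63)/7 = -142*9*66/7 = -71*1188/7 = -84348/7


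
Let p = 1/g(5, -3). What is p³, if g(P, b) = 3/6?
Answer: 8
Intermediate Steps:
g(P, b) = ½ (g(P, b) = 3*(⅙) = ½)
p = 2 (p = 1/(½) = 2)
p³ = 2³ = 8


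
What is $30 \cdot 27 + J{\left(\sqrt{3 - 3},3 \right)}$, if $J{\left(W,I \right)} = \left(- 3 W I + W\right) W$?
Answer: $810$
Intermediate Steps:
$J{\left(W,I \right)} = W \left(W - 3 I W\right)$ ($J{\left(W,I \right)} = \left(- 3 I W + W\right) W = \left(W - 3 I W\right) W = W \left(W - 3 I W\right)$)
$30 \cdot 27 + J{\left(\sqrt{3 - 3},3 \right)} = 30 \cdot 27 + \left(\sqrt{3 - 3}\right)^{2} \left(1 - 9\right) = 810 + \left(\sqrt{3 - 3}\right)^{2} \left(1 - 9\right) = 810 + \left(\sqrt{0}\right)^{2} \left(-8\right) = 810 + 0^{2} \left(-8\right) = 810 + 0 \left(-8\right) = 810 + 0 = 810$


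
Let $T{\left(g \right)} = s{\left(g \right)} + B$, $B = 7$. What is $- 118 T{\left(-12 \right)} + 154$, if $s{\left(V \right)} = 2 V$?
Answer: $2160$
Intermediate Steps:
$T{\left(g \right)} = 7 + 2 g$ ($T{\left(g \right)} = 2 g + 7 = 7 + 2 g$)
$- 118 T{\left(-12 \right)} + 154 = - 118 \left(7 + 2 \left(-12\right)\right) + 154 = - 118 \left(7 - 24\right) + 154 = \left(-118\right) \left(-17\right) + 154 = 2006 + 154 = 2160$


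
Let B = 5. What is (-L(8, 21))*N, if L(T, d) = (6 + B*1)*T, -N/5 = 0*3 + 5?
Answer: 2200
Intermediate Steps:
N = -25 (N = -5*(0*3 + 5) = -5*(0 + 5) = -5*5 = -25)
L(T, d) = 11*T (L(T, d) = (6 + 5*1)*T = (6 + 5)*T = 11*T)
(-L(8, 21))*N = -11*8*(-25) = -1*88*(-25) = -88*(-25) = 2200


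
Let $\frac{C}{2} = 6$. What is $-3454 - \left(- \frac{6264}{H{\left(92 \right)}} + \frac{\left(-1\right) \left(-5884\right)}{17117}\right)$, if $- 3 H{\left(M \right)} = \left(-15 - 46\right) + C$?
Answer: $- \frac{2575609434}{838733} \approx -3070.8$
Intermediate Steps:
$C = 12$ ($C = 2 \cdot 6 = 12$)
$H{\left(M \right)} = \frac{49}{3}$ ($H{\left(M \right)} = - \frac{\left(-15 - 46\right) + 12}{3} = - \frac{-61 + 12}{3} = \left(- \frac{1}{3}\right) \left(-49\right) = \frac{49}{3}$)
$-3454 - \left(- \frac{6264}{H{\left(92 \right)}} + \frac{\left(-1\right) \left(-5884\right)}{17117}\right) = -3454 - \left(- \frac{6264}{\frac{49}{3}} + \frac{\left(-1\right) \left(-5884\right)}{17117}\right) = -3454 - \left(\left(-6264\right) \frac{3}{49} + 5884 \cdot \frac{1}{17117}\right) = -3454 - \left(- \frac{18792}{49} + \frac{5884}{17117}\right) = -3454 - - \frac{321374348}{838733} = -3454 + \frac{321374348}{838733} = - \frac{2575609434}{838733}$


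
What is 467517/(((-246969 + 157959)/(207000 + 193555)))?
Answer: -12484418129/5934 ≈ -2.1039e+6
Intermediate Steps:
467517/(((-246969 + 157959)/(207000 + 193555))) = 467517/((-89010/400555)) = 467517/((-89010*1/400555)) = 467517/(-17802/80111) = 467517*(-80111/17802) = -12484418129/5934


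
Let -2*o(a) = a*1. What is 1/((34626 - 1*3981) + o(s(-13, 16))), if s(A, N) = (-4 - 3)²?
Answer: 2/61241 ≈ 3.2658e-5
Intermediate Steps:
s(A, N) = 49 (s(A, N) = (-7)² = 49)
o(a) = -a/2
1/((34626 - 1*3981) + o(s(-13, 16))) = 1/((34626 - 1*3981) - ½*49) = 1/((34626 - 3981) - 49/2) = 1/(30645 - 49/2) = 1/(61241/2) = 2/61241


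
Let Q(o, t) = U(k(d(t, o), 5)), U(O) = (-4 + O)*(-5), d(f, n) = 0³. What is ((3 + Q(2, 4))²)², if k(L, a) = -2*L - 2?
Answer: 1185921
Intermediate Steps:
d(f, n) = 0
k(L, a) = -2 - 2*L
U(O) = 20 - 5*O
Q(o, t) = 30 (Q(o, t) = 20 - 5*(-2 - 2*0) = 20 - 5*(-2 + 0) = 20 - 5*(-2) = 20 + 10 = 30)
((3 + Q(2, 4))²)² = ((3 + 30)²)² = (33²)² = 1089² = 1185921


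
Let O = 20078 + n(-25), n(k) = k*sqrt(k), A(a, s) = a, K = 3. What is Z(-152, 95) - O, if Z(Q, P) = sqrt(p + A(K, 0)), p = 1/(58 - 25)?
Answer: -20078 + 125*I + 10*sqrt(33)/33 ≈ -20076.0 + 125.0*I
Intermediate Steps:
n(k) = k**(3/2)
p = 1/33 ≈ 0.030303
Z(Q, P) = 10*sqrt(33)/33 (Z(Q, P) = sqrt(1/33 + 3) = sqrt(100/33) = 10*sqrt(33)/33)
O = 20078 - 125*I (O = 20078 + (-25)**(3/2) = 20078 - 125*I ≈ 20078.0 - 125.0*I)
Z(-152, 95) - O = 10*sqrt(33)/33 - (20078 - 125*I) = 10*sqrt(33)/33 + (-20078 + 125*I) = -20078 + 125*I + 10*sqrt(33)/33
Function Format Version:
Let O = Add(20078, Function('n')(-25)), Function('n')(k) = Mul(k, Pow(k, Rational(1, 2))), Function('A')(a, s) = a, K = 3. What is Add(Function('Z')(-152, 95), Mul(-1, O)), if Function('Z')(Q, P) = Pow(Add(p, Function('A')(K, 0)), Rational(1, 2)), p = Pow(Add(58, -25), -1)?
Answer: Add(-20078, Mul(125, I), Mul(Rational(10, 33), Pow(33, Rational(1, 2)))) ≈ Add(-20076., Mul(125.00, I))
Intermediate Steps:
Function('n')(k) = Pow(k, Rational(3, 2))
p = Rational(1, 33) (p = Pow(33, -1) = Rational(1, 33) ≈ 0.030303)
Function('Z')(Q, P) = Mul(Rational(10, 33), Pow(33, Rational(1, 2))) (Function('Z')(Q, P) = Pow(Add(Rational(1, 33), 3), Rational(1, 2)) = Pow(Rational(100, 33), Rational(1, 2)) = Mul(Rational(10, 33), Pow(33, Rational(1, 2))))
O = Add(20078, Mul(-125, I)) (O = Add(20078, Pow(-25, Rational(3, 2))) = Add(20078, Mul(-125, I)) ≈ Add(20078., Mul(-125.00, I)))
Add(Function('Z')(-152, 95), Mul(-1, O)) = Add(Mul(Rational(10, 33), Pow(33, Rational(1, 2))), Mul(-1, Add(20078, Mul(-125, I)))) = Add(Mul(Rational(10, 33), Pow(33, Rational(1, 2))), Add(-20078, Mul(125, I))) = Add(-20078, Mul(125, I), Mul(Rational(10, 33), Pow(33, Rational(1, 2))))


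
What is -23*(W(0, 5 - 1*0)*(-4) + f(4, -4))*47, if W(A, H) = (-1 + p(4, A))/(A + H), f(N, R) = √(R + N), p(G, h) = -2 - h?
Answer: -12972/5 ≈ -2594.4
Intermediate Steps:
f(N, R) = √(N + R)
W(A, H) = (-3 - A)/(A + H) (W(A, H) = (-1 + (-2 - A))/(A + H) = (-3 - A)/(A + H))
-23*(W(0, 5 - 1*0)*(-4) + f(4, -4))*47 = -23*(((-3 - 1*0)/(0 + (5 - 1*0)))*(-4) + √(4 - 4))*47 = -23*(((-3 + 0)/(0 + (5 + 0)))*(-4) + √0)*47 = -23*((-3/(0 + 5))*(-4) + 0)*47 = -23*((-3/5)*(-4) + 0)*47 = -23*(((⅕)*(-3))*(-4) + 0)*47 = -23*(-⅗*(-4) + 0)*47 = -23*(12/5 + 0)*47 = -23*12/5*47 = -276/5*47 = -12972/5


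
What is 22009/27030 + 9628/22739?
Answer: 760707491/614635170 ≈ 1.2377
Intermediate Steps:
22009/27030 + 9628/22739 = 760707491/614635170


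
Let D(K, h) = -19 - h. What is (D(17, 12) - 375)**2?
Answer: 164836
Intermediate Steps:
(D(17, 12) - 375)**2 = ((-19 - 1*12) - 375)**2 = ((-19 - 12) - 375)**2 = (-31 - 375)**2 = (-406)**2 = 164836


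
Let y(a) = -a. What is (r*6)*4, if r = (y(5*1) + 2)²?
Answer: 216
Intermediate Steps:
r = 9 (r = (-5 + 2)² = (-3)² = 9)
(r*6)*4 = (9*6)*4 = 54*4 = 216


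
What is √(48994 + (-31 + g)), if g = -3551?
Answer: 2*√11353 ≈ 213.10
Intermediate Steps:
√(48994 + (-31 + g)) = √(48994 + (-31 - 3551)) = √(48994 - 3582) = √45412 = 2*√11353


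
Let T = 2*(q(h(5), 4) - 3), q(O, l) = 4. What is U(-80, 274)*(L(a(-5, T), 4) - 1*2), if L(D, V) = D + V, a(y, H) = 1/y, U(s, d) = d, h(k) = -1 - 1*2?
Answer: 2466/5 ≈ 493.20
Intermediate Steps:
h(k) = -3 (h(k) = -1 - 2 = -3)
T = 2 (T = 2*(4 - 3) = 2*1 = 2)
U(-80, 274)*(L(a(-5, T), 4) - 1*2) = 274*((1/(-5) + 4) - 1*2) = 274*((-⅕ + 4) - 2) = 274*(19/5 - 2) = 274*(9/5) = 2466/5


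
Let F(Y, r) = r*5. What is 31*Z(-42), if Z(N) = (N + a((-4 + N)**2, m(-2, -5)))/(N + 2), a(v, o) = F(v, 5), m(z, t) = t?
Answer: 527/40 ≈ 13.175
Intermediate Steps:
F(Y, r) = 5*r
a(v, o) = 25 (a(v, o) = 5*5 = 25)
Z(N) = (25 + N)/(2 + N) (Z(N) = (N + 25)/(N + 2) = (25 + N)/(2 + N))
31*Z(-42) = 31*((25 - 42)/(2 - 42)) = 31*(-17/(-40)) = 31*(-1/40*(-17)) = 31*(17/40) = 527/40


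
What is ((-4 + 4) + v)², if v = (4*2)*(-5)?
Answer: 1600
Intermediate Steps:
v = -40 (v = 8*(-5) = -40)
((-4 + 4) + v)² = ((-4 + 4) - 40)² = (0 - 40)² = (-40)² = 1600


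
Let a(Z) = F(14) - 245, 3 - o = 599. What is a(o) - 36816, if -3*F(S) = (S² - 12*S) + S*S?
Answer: -111407/3 ≈ -37136.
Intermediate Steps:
o = -596 (o = 3 - 1*599 = 3 - 599 = -596)
F(S) = 4*S - 2*S²/3 (F(S) = -((S² - 12*S) + S*S)/3 = -((S² - 12*S) + S²)/3 = -(-12*S + 2*S²)/3 = 4*S - 2*S²/3)
a(Z) = -959/3 (a(Z) = (⅔)*14*(6 - 1*14) - 245 = (⅔)*14*(6 - 14) - 245 = (⅔)*14*(-8) - 245 = -224/3 - 245 = -959/3)
a(o) - 36816 = -959/3 - 36816 = -111407/3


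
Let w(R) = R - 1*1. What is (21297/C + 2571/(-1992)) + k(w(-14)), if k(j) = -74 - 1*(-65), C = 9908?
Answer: -13390039/1644728 ≈ -8.1412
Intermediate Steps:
w(R) = -1 + R (w(R) = R - 1 = -1 + R)
k(j) = -9 (k(j) = -74 + 65 = -9)
(21297/C + 2571/(-1992)) + k(w(-14)) = (21297/9908 + 2571/(-1992)) - 9 = (21297*(1/9908) + 2571*(-1/1992)) - 9 = (21297/9908 - 857/664) - 9 = 1412513/1644728 - 9 = -13390039/1644728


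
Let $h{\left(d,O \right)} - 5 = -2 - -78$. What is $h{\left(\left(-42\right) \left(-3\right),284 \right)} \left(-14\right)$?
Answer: $-1134$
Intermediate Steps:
$h{\left(d,O \right)} = 81$ ($h{\left(d,O \right)} = 5 - -76 = 5 + \left(-2 + 78\right) = 5 + 76 = 81$)
$h{\left(\left(-42\right) \left(-3\right),284 \right)} \left(-14\right) = 81 \left(-14\right) = -1134$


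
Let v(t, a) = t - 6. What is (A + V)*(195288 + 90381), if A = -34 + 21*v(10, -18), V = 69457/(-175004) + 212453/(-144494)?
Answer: 173848891186864935/12643513988 ≈ 1.3750e+7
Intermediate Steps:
v(t, a) = -6 + t
V = -23608122285/12643513988 (V = 69457*(-1/175004) + 212453*(-1/144494) = -69457/175004 - 212453/144494 = -23608122285/12643513988 ≈ -1.8672)
A = 50 (A = -34 + 21*(-6 + 10) = -34 + 21*4 = -34 + 84 = 50)
(A + V)*(195288 + 90381) = (50 - 23608122285/12643513988)*(195288 + 90381) = (608567577115/12643513988)*285669 = 173848891186864935/12643513988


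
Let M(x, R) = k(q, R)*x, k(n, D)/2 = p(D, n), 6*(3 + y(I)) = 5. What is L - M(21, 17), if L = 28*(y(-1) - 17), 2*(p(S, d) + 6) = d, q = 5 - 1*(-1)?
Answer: -1232/3 ≈ -410.67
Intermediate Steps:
q = 6 (q = 5 + 1 = 6)
y(I) = -13/6 (y(I) = -3 + (1/6)*5 = -3 + 5/6 = -13/6)
p(S, d) = -6 + d/2
k(n, D) = -12 + n (k(n, D) = 2*(-6 + n/2) = -12 + n)
M(x, R) = -6*x (M(x, R) = (-12 + 6)*x = -6*x)
L = -1610/3 (L = 28*(-13/6 - 17) = 28*(-115/6) = -1610/3 ≈ -536.67)
L - M(21, 17) = -1610/3 - (-6)*21 = -1610/3 - 1*(-126) = -1610/3 + 126 = -1232/3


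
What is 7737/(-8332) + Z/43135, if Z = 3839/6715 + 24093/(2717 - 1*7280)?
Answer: -1136337720715399/1223581888694100 ≈ -0.92870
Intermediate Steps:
Z = -16029682/3404505 (Z = 3839*(1/6715) + 24093/(2717 - 7280) = 3839/6715 + 24093/(-4563) = 3839/6715 + 24093*(-1/4563) = 3839/6715 - 2677/507 = -16029682/3404505 ≈ -4.7084)
7737/(-8332) + Z/43135 = 7737/(-8332) - 16029682/3404505/43135 = 7737*(-1/8332) - 16029682/3404505*1/43135 = -7737/8332 - 16029682/146853323175 = -1136337720715399/1223581888694100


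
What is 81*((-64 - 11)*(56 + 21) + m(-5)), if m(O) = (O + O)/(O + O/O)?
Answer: -935145/2 ≈ -4.6757e+5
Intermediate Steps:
m(O) = 2*O/(1 + O) (m(O) = (2*O)/(O + 1) = (2*O)/(1 + O) = 2*O/(1 + O))
81*((-64 - 11)*(56 + 21) + m(-5)) = 81*((-64 - 11)*(56 + 21) + 2*(-5)/(1 - 5)) = 81*(-75*77 + 2*(-5)/(-4)) = 81*(-5775 + 2*(-5)*(-¼)) = 81*(-5775 + 5/2) = 81*(-11545/2) = -935145/2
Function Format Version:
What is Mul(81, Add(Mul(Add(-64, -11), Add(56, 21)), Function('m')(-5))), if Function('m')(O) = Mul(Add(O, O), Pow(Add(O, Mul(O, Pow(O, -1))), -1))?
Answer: Rational(-935145, 2) ≈ -4.6757e+5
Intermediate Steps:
Function('m')(O) = Mul(2, O, Pow(Add(1, O), -1)) (Function('m')(O) = Mul(Mul(2, O), Pow(Add(O, 1), -1)) = Mul(Mul(2, O), Pow(Add(1, O), -1)) = Mul(2, O, Pow(Add(1, O), -1)))
Mul(81, Add(Mul(Add(-64, -11), Add(56, 21)), Function('m')(-5))) = Mul(81, Add(Mul(Add(-64, -11), Add(56, 21)), Mul(2, -5, Pow(Add(1, -5), -1)))) = Mul(81, Add(Mul(-75, 77), Mul(2, -5, Pow(-4, -1)))) = Mul(81, Add(-5775, Mul(2, -5, Rational(-1, 4)))) = Mul(81, Add(-5775, Rational(5, 2))) = Mul(81, Rational(-11545, 2)) = Rational(-935145, 2)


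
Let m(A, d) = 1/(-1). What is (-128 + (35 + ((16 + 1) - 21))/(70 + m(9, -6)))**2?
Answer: 77457601/4761 ≈ 16269.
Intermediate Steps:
m(A, d) = -1
(-128 + (35 + ((16 + 1) - 21))/(70 + m(9, -6)))**2 = (-128 + (35 + ((16 + 1) - 21))/(70 - 1))**2 = (-128 + (35 + (17 - 21))/69)**2 = (-128 + (35 - 4)*(1/69))**2 = (-128 + 31*(1/69))**2 = (-128 + 31/69)**2 = (-8801/69)**2 = 77457601/4761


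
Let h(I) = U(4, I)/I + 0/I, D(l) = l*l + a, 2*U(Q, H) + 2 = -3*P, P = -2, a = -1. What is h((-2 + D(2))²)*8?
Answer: 16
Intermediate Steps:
U(Q, H) = 2 (U(Q, H) = -1 + (-3*(-2))/2 = -1 + (½)*6 = -1 + 3 = 2)
D(l) = -1 + l² (D(l) = l*l - 1 = l² - 1 = -1 + l²)
h(I) = 2/I (h(I) = 2/I + 0/I = 2/I + 0 = 2/I)
h((-2 + D(2))²)*8 = (2/((-2 + (-1 + 2²))²))*8 = (2/((-2 + (-1 + 4))²))*8 = (2/((-2 + 3)²))*8 = (2/(1²))*8 = (2/1)*8 = (2*1)*8 = 2*8 = 16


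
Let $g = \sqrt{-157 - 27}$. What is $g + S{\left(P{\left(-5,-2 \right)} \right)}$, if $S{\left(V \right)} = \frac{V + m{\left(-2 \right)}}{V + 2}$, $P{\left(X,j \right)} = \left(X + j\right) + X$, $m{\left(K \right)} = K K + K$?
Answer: $1 + 2 i \sqrt{46} \approx 1.0 + 13.565 i$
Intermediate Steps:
$m{\left(K \right)} = K + K^{2}$ ($m{\left(K \right)} = K^{2} + K = K + K^{2}$)
$P{\left(X,j \right)} = j + 2 X$
$g = 2 i \sqrt{46}$ ($g = \sqrt{-184} = 2 i \sqrt{46} \approx 13.565 i$)
$S{\left(V \right)} = 1$ ($S{\left(V \right)} = \frac{V - 2 \left(1 - 2\right)}{V + 2} = \frac{V - -2}{2 + V} = \frac{V + 2}{2 + V} = \frac{2 + V}{2 + V} = 1$)
$g + S{\left(P{\left(-5,-2 \right)} \right)} = 2 i \sqrt{46} + 1 = 1 + 2 i \sqrt{46}$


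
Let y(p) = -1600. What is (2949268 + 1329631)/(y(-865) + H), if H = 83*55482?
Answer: 4278899/4603406 ≈ 0.92951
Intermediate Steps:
H = 4605006
(2949268 + 1329631)/(y(-865) + H) = (2949268 + 1329631)/(-1600 + 4605006) = 4278899/4603406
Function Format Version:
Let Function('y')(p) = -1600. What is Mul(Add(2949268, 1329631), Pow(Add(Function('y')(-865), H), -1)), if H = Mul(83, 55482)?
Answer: Rational(4278899, 4603406) ≈ 0.92951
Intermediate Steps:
H = 4605006
Mul(Add(2949268, 1329631), Pow(Add(Function('y')(-865), H), -1)) = Mul(Add(2949268, 1329631), Pow(Add(-1600, 4605006), -1)) = Mul(4278899, Pow(4603406, -1)) = Mul(4278899, Rational(1, 4603406)) = Rational(4278899, 4603406)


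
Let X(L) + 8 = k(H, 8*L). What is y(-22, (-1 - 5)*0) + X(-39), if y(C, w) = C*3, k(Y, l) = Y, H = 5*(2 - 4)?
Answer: -84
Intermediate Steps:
H = -10 (H = 5*(-2) = -10)
X(L) = -18 (X(L) = -8 - 10 = -18)
y(C, w) = 3*C
y(-22, (-1 - 5)*0) + X(-39) = 3*(-22) - 18 = -66 - 18 = -84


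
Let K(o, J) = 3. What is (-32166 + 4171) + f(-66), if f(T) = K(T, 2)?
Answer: -27992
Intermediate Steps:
f(T) = 3
(-32166 + 4171) + f(-66) = (-32166 + 4171) + 3 = -27995 + 3 = -27992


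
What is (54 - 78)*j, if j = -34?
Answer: 816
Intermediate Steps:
(54 - 78)*j = (54 - 78)*(-34) = -24*(-34) = 816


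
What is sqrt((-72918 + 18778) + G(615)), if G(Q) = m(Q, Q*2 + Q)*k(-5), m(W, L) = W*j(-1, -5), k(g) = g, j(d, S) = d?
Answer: I*sqrt(51065) ≈ 225.98*I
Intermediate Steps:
m(W, L) = -W (m(W, L) = W*(-1) = -W)
G(Q) = 5*Q (G(Q) = -Q*(-5) = 5*Q)
sqrt((-72918 + 18778) + G(615)) = sqrt((-72918 + 18778) + 5*615) = sqrt(-54140 + 3075) = sqrt(-51065) = I*sqrt(51065)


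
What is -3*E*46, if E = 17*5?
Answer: -11730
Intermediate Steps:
E = 85
-3*E*46 = -3*85*46 = -255*46 = -11730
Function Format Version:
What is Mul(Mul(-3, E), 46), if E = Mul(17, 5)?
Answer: -11730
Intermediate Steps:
E = 85
Mul(Mul(-3, E), 46) = Mul(Mul(-3, 85), 46) = Mul(-255, 46) = -11730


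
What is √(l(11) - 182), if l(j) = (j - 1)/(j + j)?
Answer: I*√21967/11 ≈ 13.474*I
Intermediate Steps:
l(j) = (-1 + j)/(2*j) (l(j) = (-1 + j)/((2*j)) = (-1 + j)*(1/(2*j)) = (-1 + j)/(2*j))
√(l(11) - 182) = √((½)*(-1 + 11)/11 - 182) = √((½)*(1/11)*10 - 182) = √(5/11 - 182) = √(-1997/11) = I*√21967/11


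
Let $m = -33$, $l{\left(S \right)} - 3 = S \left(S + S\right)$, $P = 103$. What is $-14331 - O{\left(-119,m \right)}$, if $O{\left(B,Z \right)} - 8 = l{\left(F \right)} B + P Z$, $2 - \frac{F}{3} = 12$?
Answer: $203617$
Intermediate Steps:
$F = -30$ ($F = 6 - 36 = -30$)
$l{\left(S \right)} = 3 + 2 S^{2}$ ($l{\left(S \right)} = 3 + S \left(S + S\right) = 3 + S 2 S = 3 + 2 S^{2}$)
$O{\left(B,Z \right)} = 8 + 103 Z + 1803 B$ ($O{\left(B,Z \right)} = 8 + \left(\left(3 + 2 \left(-30\right)^{2}\right) B + 103 Z\right) = 8 + \left(\left(3 + 2 \cdot 900\right) B + 103 Z\right) = 8 + \left(\left(3 + 1800\right) B + 103 Z\right) = 8 + \left(1803 B + 103 Z\right) = 8 + \left(103 Z + 1803 B\right) = 8 + 103 Z + 1803 B$)
$-14331 - O{\left(-119,m \right)} = -14331 - \left(8 + 103 \left(-33\right) + 1803 \left(-119\right)\right) = -14331 - \left(8 - 3399 - 214557\right) = -14331 - -217948 = -14331 + 217948 = 203617$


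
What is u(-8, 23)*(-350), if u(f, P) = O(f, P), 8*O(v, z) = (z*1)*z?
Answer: -92575/4 ≈ -23144.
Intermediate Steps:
O(v, z) = z²/8 (O(v, z) = ((z*1)*z)/8 = (z*z)/8 = z²/8)
u(f, P) = P²/8
u(-8, 23)*(-350) = ((⅛)*23²)*(-350) = ((⅛)*529)*(-350) = (529/8)*(-350) = -92575/4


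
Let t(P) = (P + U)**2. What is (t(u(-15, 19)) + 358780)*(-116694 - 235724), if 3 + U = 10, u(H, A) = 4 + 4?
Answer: -126519824090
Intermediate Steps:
u(H, A) = 8
U = 7 (U = -3 + 10 = 7)
t(P) = (7 + P)**2 (t(P) = (P + 7)**2 = (7 + P)**2)
(t(u(-15, 19)) + 358780)*(-116694 - 235724) = ((7 + 8)**2 + 358780)*(-116694 - 235724) = (15**2 + 358780)*(-352418) = (225 + 358780)*(-352418) = 359005*(-352418) = -126519824090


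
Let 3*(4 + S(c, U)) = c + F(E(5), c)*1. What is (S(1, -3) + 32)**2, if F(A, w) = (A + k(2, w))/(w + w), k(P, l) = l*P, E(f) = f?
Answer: 3481/4 ≈ 870.25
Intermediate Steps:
k(P, l) = P*l
F(A, w) = (A + 2*w)/(2*w) (F(A, w) = (A + 2*w)/(w + w) = (A + 2*w)/((2*w)) = (A + 2*w)*(1/(2*w)) = (A + 2*w)/(2*w))
S(c, U) = -4 + c/3 + (5/2 + c)/(3*c) (S(c, U) = -4 + (c + ((c + (1/2)*5)/c)*1)/3 = -4 + (c + ((c + 5/2)/c)*1)/3 = -4 + (c + ((5/2 + c)/c)*1)/3 = -4 + (c + (5/2 + c)/c)/3 = -4 + (c/3 + (5/2 + c)/(3*c)) = -4 + c/3 + (5/2 + c)/(3*c))
(S(1, -3) + 32)**2 = ((-11/3 + (1/3)*1 + (5/6)/1) + 32)**2 = ((-11/3 + 1/3 + (5/6)*1) + 32)**2 = ((-11/3 + 1/3 + 5/6) + 32)**2 = (-5/2 + 32)**2 = (59/2)**2 = 3481/4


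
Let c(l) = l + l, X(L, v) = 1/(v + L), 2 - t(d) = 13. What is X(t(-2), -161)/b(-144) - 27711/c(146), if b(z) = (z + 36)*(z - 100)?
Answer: -31400331769/330875712 ≈ -94.901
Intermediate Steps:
t(d) = -11 (t(d) = 2 - 1*13 = 2 - 13 = -11)
X(L, v) = 1/(L + v)
c(l) = 2*l
b(z) = (-100 + z)*(36 + z) (b(z) = (36 + z)*(-100 + z) = (-100 + z)*(36 + z))
X(t(-2), -161)/b(-144) - 27711/c(146) = 1/((-11 - 161)*(-3600 + (-144)² - 64*(-144))) - 27711/(2*146) = 1/((-172)*(-3600 + 20736 + 9216)) - 27711/292 = -1/172/26352 - 27711*1/292 = -1/172*1/26352 - 27711/292 = -1/4532544 - 27711/292 = -31400331769/330875712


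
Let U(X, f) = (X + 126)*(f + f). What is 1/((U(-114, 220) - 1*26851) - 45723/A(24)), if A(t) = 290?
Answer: -290/6301313 ≈ -4.6022e-5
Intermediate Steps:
U(X, f) = 2*f*(126 + X) (U(X, f) = (126 + X)*(2*f) = 2*f*(126 + X))
1/((U(-114, 220) - 1*26851) - 45723/A(24)) = 1/((2*220*(126 - 114) - 1*26851) - 45723/290) = 1/((2*220*12 - 26851) - 45723*1/290) = 1/((5280 - 26851) - 45723/290) = 1/(-21571 - 45723/290) = 1/(-6301313/290) = -290/6301313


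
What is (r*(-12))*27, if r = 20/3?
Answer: -2160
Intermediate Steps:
r = 20/3 (r = 20*(1/3) = 20/3 ≈ 6.6667)
(r*(-12))*27 = ((20/3)*(-12))*27 = -80*27 = -2160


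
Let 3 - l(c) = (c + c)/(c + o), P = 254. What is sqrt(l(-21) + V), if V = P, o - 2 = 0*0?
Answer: sqrt(91979)/19 ≈ 15.962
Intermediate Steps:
o = 2 (o = 2 + 0*0 = 2 + 0 = 2)
V = 254
l(c) = 3 - 2*c/(2 + c) (l(c) = 3 - (c + c)/(c + 2) = 3 - 2*c/(2 + c))
sqrt(l(-21) + V) = sqrt((6 - 21)/(2 - 21) + 254) = sqrt(-15/(-19) + 254) = sqrt(-1/19*(-15) + 254) = sqrt(15/19 + 254) = sqrt(4841/19) = sqrt(91979)/19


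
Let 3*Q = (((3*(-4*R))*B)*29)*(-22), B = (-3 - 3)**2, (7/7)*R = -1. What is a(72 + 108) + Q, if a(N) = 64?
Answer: -91808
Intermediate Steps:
R = -1
B = 36 (B = (-6)**2 = 36)
Q = -91872 (Q = ((((3*(-4*(-1)))*36)*29)*(-22))/3 = ((((3*4)*36)*29)*(-22))/3 = (((12*36)*29)*(-22))/3 = ((432*29)*(-22))/3 = (12528*(-22))/3 = (1/3)*(-275616) = -91872)
a(72 + 108) + Q = 64 - 91872 = -91808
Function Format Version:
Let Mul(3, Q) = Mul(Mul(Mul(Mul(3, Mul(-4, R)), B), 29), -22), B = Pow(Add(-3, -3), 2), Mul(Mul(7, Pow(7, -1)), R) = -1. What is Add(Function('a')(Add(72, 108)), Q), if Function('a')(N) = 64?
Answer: -91808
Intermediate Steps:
R = -1
B = 36 (B = Pow(-6, 2) = 36)
Q = -91872 (Q = Mul(Rational(1, 3), Mul(Mul(Mul(Mul(3, Mul(-4, -1)), 36), 29), -22)) = Mul(Rational(1, 3), Mul(Mul(Mul(Mul(3, 4), 36), 29), -22)) = Mul(Rational(1, 3), Mul(Mul(Mul(12, 36), 29), -22)) = Mul(Rational(1, 3), Mul(Mul(432, 29), -22)) = Mul(Rational(1, 3), Mul(12528, -22)) = Mul(Rational(1, 3), -275616) = -91872)
Add(Function('a')(Add(72, 108)), Q) = Add(64, -91872) = -91808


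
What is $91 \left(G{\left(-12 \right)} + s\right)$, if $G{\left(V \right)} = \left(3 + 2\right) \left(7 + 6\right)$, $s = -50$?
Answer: $1365$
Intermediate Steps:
$G{\left(V \right)} = 65$ ($G{\left(V \right)} = 5 \cdot 13 = 65$)
$91 \left(G{\left(-12 \right)} + s\right) = 91 \left(65 - 50\right) = 91 \cdot 15 = 1365$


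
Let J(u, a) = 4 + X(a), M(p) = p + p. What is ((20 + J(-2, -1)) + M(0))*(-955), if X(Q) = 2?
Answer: -24830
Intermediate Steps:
M(p) = 2*p
J(u, a) = 6 (J(u, a) = 4 + 2 = 6)
((20 + J(-2, -1)) + M(0))*(-955) = ((20 + 6) + 2*0)*(-955) = (26 + 0)*(-955) = 26*(-955) = -24830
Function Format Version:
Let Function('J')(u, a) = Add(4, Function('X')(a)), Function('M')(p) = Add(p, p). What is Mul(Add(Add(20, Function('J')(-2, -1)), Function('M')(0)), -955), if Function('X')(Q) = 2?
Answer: -24830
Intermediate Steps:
Function('M')(p) = Mul(2, p)
Function('J')(u, a) = 6 (Function('J')(u, a) = Add(4, 2) = 6)
Mul(Add(Add(20, Function('J')(-2, -1)), Function('M')(0)), -955) = Mul(Add(Add(20, 6), Mul(2, 0)), -955) = Mul(Add(26, 0), -955) = Mul(26, -955) = -24830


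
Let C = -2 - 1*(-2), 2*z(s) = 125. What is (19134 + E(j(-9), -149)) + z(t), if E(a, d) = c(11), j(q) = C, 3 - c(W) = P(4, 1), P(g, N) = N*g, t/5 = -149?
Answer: 38391/2 ≈ 19196.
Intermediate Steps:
t = -745 (t = 5*(-149) = -745)
z(s) = 125/2 (z(s) = (½)*125 = 125/2)
C = 0 (C = -2 + 2 = 0)
c(W) = -1 (c(W) = 3 - 4 = -1)
j(q) = 0
E(a, d) = -1
(19134 + E(j(-9), -149)) + z(t) = (19134 - 1) + 125/2 = 19133 + 125/2 = 38391/2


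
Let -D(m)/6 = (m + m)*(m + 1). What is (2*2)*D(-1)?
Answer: 0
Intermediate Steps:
D(m) = -12*m*(1 + m) (D(m) = -6*(m + m)*(m + 1) = -6*2*m*(1 + m) = -12*m*(1 + m))
(2*2)*D(-1) = (2*2)*(-12*(-1)*(1 - 1)) = 4*(-12*(-1)*0) = 4*0 = 0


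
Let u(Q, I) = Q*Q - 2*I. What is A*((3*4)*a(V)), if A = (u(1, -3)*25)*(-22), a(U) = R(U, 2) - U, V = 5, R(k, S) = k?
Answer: 0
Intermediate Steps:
u(Q, I) = Q² - 2*I
a(U) = 0 (a(U) = U - U = 0)
A = -3850 (A = ((1² - 2*(-3))*25)*(-22) = ((1 + 6)*25)*(-22) = (7*25)*(-22) = 175*(-22) = -3850)
A*((3*4)*a(V)) = -3850*3*4*0 = -46200*0 = -3850*0 = 0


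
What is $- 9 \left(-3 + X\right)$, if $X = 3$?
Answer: $0$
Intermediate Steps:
$- 9 \left(-3 + X\right) = - 9 \left(-3 + 3\right) = \left(-9\right) 0 = 0$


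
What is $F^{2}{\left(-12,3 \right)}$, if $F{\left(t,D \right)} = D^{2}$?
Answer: $81$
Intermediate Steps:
$F^{2}{\left(-12,3 \right)} = \left(3^{2}\right)^{2} = 9^{2} = 81$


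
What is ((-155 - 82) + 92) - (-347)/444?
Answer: -64033/444 ≈ -144.22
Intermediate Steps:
((-155 - 82) + 92) - (-347)/444 = (-237 + 92) - (-347)/444 = -145 - 1*(-347/444) = -145 + 347/444 = -64033/444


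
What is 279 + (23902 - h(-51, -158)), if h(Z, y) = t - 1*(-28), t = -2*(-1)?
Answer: 24151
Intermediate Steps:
t = 2
h(Z, y) = 30 (h(Z, y) = 2 - 1*(-28) = 2 + 28 = 30)
279 + (23902 - h(-51, -158)) = 279 + (23902 - 1*30) = 279 + (23902 - 30) = 279 + 23872 = 24151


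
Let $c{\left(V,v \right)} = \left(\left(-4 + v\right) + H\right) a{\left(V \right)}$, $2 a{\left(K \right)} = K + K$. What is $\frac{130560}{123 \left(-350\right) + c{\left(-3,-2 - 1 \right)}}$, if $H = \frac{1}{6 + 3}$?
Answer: $- \frac{6120}{2017} \approx -3.0342$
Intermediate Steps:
$a{\left(K \right)} = K$ ($a{\left(K \right)} = \frac{K + K}{2} = \frac{2 K}{2} = K$)
$H = \frac{1}{9} \approx 0.11111$
$c{\left(V,v \right)} = V \left(- \frac{35}{9} + v\right)$ ($c{\left(V,v \right)} = \left(\left(-4 + v\right) + \frac{1}{9}\right) V = \left(- \frac{35}{9} + v\right) V = V \left(- \frac{35}{9} + v\right)$)
$\frac{130560}{123 \left(-350\right) + c{\left(-3,-2 - 1 \right)}} = \frac{130560}{123 \left(-350\right) + \frac{1}{9} \left(-3\right) \left(-35 + 9 \left(-2 - 1\right)\right)} = \frac{130560}{-43050 + \frac{1}{9} \left(-3\right) \left(-35 + 9 \left(-2 - 1\right)\right)} = \frac{130560}{-43050 + \frac{1}{9} \left(-3\right) \left(-35 + 9 \left(-3\right)\right)} = \frac{130560}{-43050 + \frac{1}{9} \left(-3\right) \left(-35 - 27\right)} = \frac{130560}{-43050 + \frac{1}{9} \left(-3\right) \left(-62\right)} = \frac{130560}{-43050 + \frac{62}{3}} = \frac{130560}{- \frac{129088}{3}} = 130560 \left(- \frac{3}{129088}\right) = - \frac{6120}{2017}$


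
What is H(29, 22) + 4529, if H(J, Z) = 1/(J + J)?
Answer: 262683/58 ≈ 4529.0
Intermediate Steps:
H(J, Z) = 1/(2*J)
H(29, 22) + 4529 = (1/2)/29 + 4529 = (1/2)*(1/29) + 4529 = 1/58 + 4529 = 262683/58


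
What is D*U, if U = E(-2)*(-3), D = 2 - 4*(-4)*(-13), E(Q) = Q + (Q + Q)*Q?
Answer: 3708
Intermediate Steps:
E(Q) = Q + 2*Q**2 (E(Q) = Q + (2*Q)*Q = Q + 2*Q**2)
D = -206 (D = 2 + 16*(-13) = 2 - 208 = -206)
U = -18 (U = -2*(1 + 2*(-2))*(-3) = -2*(1 - 4)*(-3) = -2*(-3)*(-3) = 6*(-3) = -18)
D*U = -206*(-18) = 3708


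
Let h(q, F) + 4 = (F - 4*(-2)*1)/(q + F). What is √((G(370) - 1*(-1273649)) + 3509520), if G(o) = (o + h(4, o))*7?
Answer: 2*√41838118685/187 ≈ 2187.6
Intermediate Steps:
h(q, F) = -4 + (8 + F)/(F + q) (h(q, F) = -4 + (F - 4*(-2)*1)/(q + F) = -4 + (F + 8*1)/(F + q) = -4 + (F + 8)/(F + q) = -4 + (8 + F)/(F + q))
G(o) = 7*o + 7*(-8 - 3*o)/(4 + o) (G(o) = (o + (8 - 4*4 - 3*o)/(o + 4))*7 = (o + (8 - 16 - 3*o)/(4 + o))*7 = (o + (-8 - 3*o)/(4 + o))*7 = 7*o + 7*(-8 - 3*o)/(4 + o))
√((G(370) - 1*(-1273649)) + 3509520) = √((7*(-8 + 370 + 370²)/(4 + 370) - 1*(-1273649)) + 3509520) = √((7*(-8 + 370 + 136900)/374 + 1273649) + 3509520) = √((7*(1/374)*137262 + 1273649) + 3509520) = √((480417/187 + 1273649) + 3509520) = √(238652780/187 + 3509520) = √(894933020/187) = 2*√41838118685/187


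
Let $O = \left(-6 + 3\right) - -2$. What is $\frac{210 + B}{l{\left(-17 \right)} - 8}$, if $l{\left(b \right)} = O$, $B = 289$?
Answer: $- \frac{499}{9} \approx -55.444$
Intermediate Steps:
$O = -1$ ($O = -3 + 2 = -1$)
$l{\left(b \right)} = -1$
$\frac{210 + B}{l{\left(-17 \right)} - 8} = \frac{210 + 289}{-1 - 8} = \frac{499}{-9} = 499 \left(- \frac{1}{9}\right) = - \frac{499}{9}$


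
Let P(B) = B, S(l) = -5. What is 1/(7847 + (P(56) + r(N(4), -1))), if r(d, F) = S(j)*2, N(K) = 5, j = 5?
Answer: 1/7893 ≈ 0.00012669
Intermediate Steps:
r(d, F) = -10 (r(d, F) = -5*2 = -10)
1/(7847 + (P(56) + r(N(4), -1))) = 1/(7847 + (56 - 10)) = 1/(7847 + 46) = 1/7893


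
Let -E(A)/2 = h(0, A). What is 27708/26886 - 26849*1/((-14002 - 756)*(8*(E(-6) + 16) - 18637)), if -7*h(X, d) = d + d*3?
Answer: 8855363467885/8593472818306 ≈ 1.0305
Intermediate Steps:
h(X, d) = -4*d/7 (h(X, d) = -(d + d*3)/7 = -(d + 3*d)/7 = -4*d/7)
E(A) = 8*A/7 (E(A) = -(-8)*A/7 = 8*A/7)
27708/26886 - 26849*1/((-14002 - 756)*(8*(E(-6) + 16) - 18637)) = 27708/26886 - 26849*1/((-14002 - 756)*(8*((8/7)*(-6) + 16) - 18637)) = 27708*(1/26886) - 26849*(-1/(14758*(8*(-48/7 + 16) - 18637))) = 4618/4481 - 26849*(-1/(14758*(8*(64/7) - 18637))) = 4618/4481 - 26849*(-1/(14758*(512/7 - 18637))) = 4618/4481 - 26849/((-129947/7*(-14758))) = 4618/4481 - 26849/1917757826/7 = 4618/4481 - 26849*7/1917757826 = 4618/4481 - 187943/1917757826 = 8855363467885/8593472818306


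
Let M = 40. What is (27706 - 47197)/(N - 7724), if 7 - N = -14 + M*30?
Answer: 19491/8903 ≈ 2.1893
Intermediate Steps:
N = -1179 (N = 7 - (-14 + 40*30) = 7 - (-14 + 1200) = 7 - 1*1186 = 7 - 1186 = -1179)
(27706 - 47197)/(N - 7724) = (27706 - 47197)/(-1179 - 7724) = -19491/(-8903) = -19491*(-1/8903) = 19491/8903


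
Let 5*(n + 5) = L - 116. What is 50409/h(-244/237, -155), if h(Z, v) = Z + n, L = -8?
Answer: -59734665/36533 ≈ -1635.1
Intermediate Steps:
n = -149/5 (n = -5 + (-8 - 116)/5 = -5 + (⅕)*(-124) = -5 - 124/5 = -149/5 ≈ -29.800)
h(Z, v) = -149/5 + Z (h(Z, v) = Z - 149/5 = -149/5 + Z)
50409/h(-244/237, -155) = 50409/(-149/5 - 244/237) = 50409/(-36533/1185) = 50409*(-1185/36533) = -59734665/36533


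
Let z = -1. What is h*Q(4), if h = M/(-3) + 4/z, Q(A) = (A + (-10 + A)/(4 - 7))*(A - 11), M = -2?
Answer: 140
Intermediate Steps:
Q(A) = (-11 + A)*(10/3 + 2*A/3) (Q(A) = (A + (-10 + A)/(-3))*(-11 + A) = (A + (-10 + A)*(-⅓))*(-11 + A) = (A + (10/3 - A/3))*(-11 + A) = (10/3 + 2*A/3)*(-11 + A) = (-11 + A)*(10/3 + 2*A/3))
h = -10/3 (h = -2/(-3) + 4/(-1) = -2*(-⅓) + 4*(-1) = ⅔ - 4 = -10/3 ≈ -3.3333)
h*Q(4) = -10*(-110/3 - 4*4 + (⅔)*4²)/3 = -10*(-110/3 - 16 + (⅔)*16)/3 = -10*(-110/3 - 16 + 32/3)/3 = -10/3*(-42) = 140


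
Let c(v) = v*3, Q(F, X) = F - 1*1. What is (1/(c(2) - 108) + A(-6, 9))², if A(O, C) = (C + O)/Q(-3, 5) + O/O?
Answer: 2401/41616 ≈ 0.057694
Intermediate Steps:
Q(F, X) = -1 + F (Q(F, X) = F - 1 = -1 + F)
A(O, C) = 1 - C/4 - O/4 (A(O, C) = (C + O)/(-1 - 3) + O/O = (C + O)/(-4) + 1 = (C + O)*(-¼) + 1 = (-C/4 - O/4) + 1 = 1 - C/4 - O/4)
c(v) = 3*v
(1/(c(2) - 108) + A(-6, 9))² = (1/(3*2 - 108) + (1 - ¼*9 - ¼*(-6)))² = (1/(6 - 108) + (1 - 9/4 + 3/2))² = (1/(-102) + ¼)² = (-1/102 + ¼)² = (49/204)² = 2401/41616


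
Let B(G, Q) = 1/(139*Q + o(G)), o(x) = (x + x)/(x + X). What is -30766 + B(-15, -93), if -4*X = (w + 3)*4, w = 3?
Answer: -2783676921/90479 ≈ -30766.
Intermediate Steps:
X = -6 (X = -(3 + 3)*4/4 = -3*4/2 = -1/4*24 = -6)
o(x) = 2*x/(-6 + x) (o(x) = (x + x)/(x - 6) = (2*x)/(-6 + x) = 2*x/(-6 + x))
B(G, Q) = 1/(139*Q + 2*G/(-6 + G))
-30766 + B(-15, -93) = -30766 + (-6 - 15)/(2*(-15) + 139*(-93)*(-6 - 15)) = -30766 - 21/(-30 + 139*(-93)*(-21)) = -30766 - 21/(-30 + 271467) = -30766 - 21/271437 = -30766 + (1/271437)*(-21) = -30766 - 7/90479 = -2783676921/90479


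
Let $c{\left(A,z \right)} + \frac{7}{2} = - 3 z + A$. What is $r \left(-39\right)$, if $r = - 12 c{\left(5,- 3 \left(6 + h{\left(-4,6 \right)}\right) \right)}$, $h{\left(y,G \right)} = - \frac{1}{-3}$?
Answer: $27378$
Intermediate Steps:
$h{\left(y,G \right)} = \frac{1}{3}$ ($h{\left(y,G \right)} = \left(-1\right) \left(- \frac{1}{3}\right) = \frac{1}{3}$)
$c{\left(A,z \right)} = - \frac{7}{2} + A - 3 z$ ($c{\left(A,z \right)} = - \frac{7}{2} + \left(- 3 z + A\right) = - \frac{7}{2} + \left(A - 3 z\right) = - \frac{7}{2} + A - 3 z$)
$r = -702$ ($r = - 12 \left(- \frac{7}{2} + 5 - 3 \left(- 3 \left(6 + \frac{1}{3}\right)\right)\right) = - 12 \left(- \frac{7}{2} + 5 - 3 \left(\left(-3\right) \frac{19}{3}\right)\right) = - 12 \left(- \frac{7}{2} + 5 - -57\right) = - 12 \left(- \frac{7}{2} + 5 + 57\right) = \left(-12\right) \frac{117}{2} = -702$)
$r \left(-39\right) = \left(-702\right) \left(-39\right) = 27378$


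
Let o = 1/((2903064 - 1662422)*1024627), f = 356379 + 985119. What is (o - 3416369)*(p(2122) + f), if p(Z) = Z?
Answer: -2917584961614837895541450/635597645267 ≈ -4.5903e+12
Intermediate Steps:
f = 1341498
o = 1/1271195290534 (o = (1/1024627)/1240642 = (1/1240642)*(1/1024627) = 1/1271195290534 ≈ 7.8666e-13)
(o - 3416369)*(p(2122) + f) = (1/1271195290534 - 3416369)*(2122 + 1341498) = -4342872183526351045/1271195290534*1343620 = -2917584961614837895541450/635597645267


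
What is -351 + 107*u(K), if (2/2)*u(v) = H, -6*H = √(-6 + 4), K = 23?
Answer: -351 - 107*I*√2/6 ≈ -351.0 - 25.22*I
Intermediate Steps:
H = -I*√2/6 (H = -√(-6 + 4)/6 = -I*√2/6 ≈ -0.2357*I)
u(v) = -I*√2/6
-351 + 107*u(K) = -351 + 107*(-I*√2/6) = -351 - 107*I*√2/6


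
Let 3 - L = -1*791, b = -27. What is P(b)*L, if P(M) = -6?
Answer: -4764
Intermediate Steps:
L = 794 (L = 3 - (-1)*791 = 3 - 1*(-791) = 3 + 791 = 794)
P(b)*L = -6*794 = -4764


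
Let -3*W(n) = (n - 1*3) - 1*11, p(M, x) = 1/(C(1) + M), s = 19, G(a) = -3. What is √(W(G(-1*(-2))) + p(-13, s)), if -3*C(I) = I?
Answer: √20130/60 ≈ 2.3647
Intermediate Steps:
C(I) = -I/3
p(M, x) = 1/(-⅓ + M) (p(M, x) = 1/(-⅓*1 + M) = 1/(-⅓ + M))
W(n) = 14/3 - n/3 (W(n) = -((n - 1*3) - 1*11)/3 = -((n - 3) - 11)/3 = -((-3 + n) - 11)/3 = -(-14 + n)/3 = 14/3 - n/3)
√(W(G(-1*(-2))) + p(-13, s)) = √((14/3 - ⅓*(-3)) + 3/(-1 + 3*(-13))) = √((14/3 + 1) + 3/(-1 - 39)) = √(17/3 + 3/(-40)) = √(17/3 + 3*(-1/40)) = √(17/3 - 3/40) = √(671/120) = √20130/60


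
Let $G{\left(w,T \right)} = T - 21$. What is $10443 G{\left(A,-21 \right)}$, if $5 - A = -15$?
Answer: $-438606$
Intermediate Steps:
$A = 20$ ($A = 5 - -15 = 5 + 15 = 20$)
$G{\left(w,T \right)} = -21 + T$
$10443 G{\left(A,-21 \right)} = 10443 \left(-21 - 21\right) = 10443 \left(-42\right) = -438606$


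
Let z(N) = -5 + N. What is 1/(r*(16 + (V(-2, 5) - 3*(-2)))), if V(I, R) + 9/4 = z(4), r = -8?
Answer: -1/150 ≈ -0.0066667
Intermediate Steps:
V(I, R) = -13/4 (V(I, R) = -9/4 + (-5 + 4) = -9/4 - 1 = -13/4)
1/(r*(16 + (V(-2, 5) - 3*(-2)))) = 1/(-8*(16 + (-13/4 - 3*(-2)))) = 1/(-8*(16 + (-13/4 + 6))) = 1/(-8*(16 + 11/4)) = 1/(-8*75/4) = 1/(-150) = -1/150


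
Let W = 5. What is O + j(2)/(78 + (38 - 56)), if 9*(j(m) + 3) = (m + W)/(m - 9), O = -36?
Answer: -4867/135 ≈ -36.052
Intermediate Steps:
j(m) = -3 + (5 + m)/(9*(-9 + m)) (j(m) = -3 + ((m + 5)/(m - 9))/9 = -3 + ((5 + m)/(-9 + m))/9 = -3 + (5 + m)/(9*(-9 + m)))
O + j(2)/(78 + (38 - 56)) = -36 + (2*(124 - 13*2)/(9*(-9 + 2)))/(78 + (38 - 56)) = -36 + ((2/9)*(124 - 26)/(-7))/(78 - 18) = -36 + ((2/9)*(-1/7)*98)/60 = -36 - 28/9*1/60 = -36 - 7/135 = -4867/135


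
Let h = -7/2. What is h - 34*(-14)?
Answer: 945/2 ≈ 472.50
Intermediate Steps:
h = -7/2 (h = -7*1/2 = -7/2 ≈ -3.5000)
h - 34*(-14) = -7/2 - 34*(-14) = -7/2 + 476 = 945/2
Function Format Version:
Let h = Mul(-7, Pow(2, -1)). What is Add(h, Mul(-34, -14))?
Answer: Rational(945, 2) ≈ 472.50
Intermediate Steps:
h = Rational(-7, 2) (h = Mul(-7, Rational(1, 2)) = Rational(-7, 2) ≈ -3.5000)
Add(h, Mul(-34, -14)) = Add(Rational(-7, 2), Mul(-34, -14)) = Add(Rational(-7, 2), 476) = Rational(945, 2)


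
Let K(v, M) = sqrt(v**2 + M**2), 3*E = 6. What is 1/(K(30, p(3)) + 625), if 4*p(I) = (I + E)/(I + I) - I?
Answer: 360000/224481431 - 24*sqrt(518569)/224481431 ≈ 0.0015267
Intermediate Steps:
E = 2 (E = (1/3)*6 = 2)
p(I) = -I/4 + (2 + I)/(8*I) (p(I) = ((I + 2)/(I + I) - I)/4 = ((2 + I)/((2*I)) - I)/4 = ((2 + I)*(1/(2*I)) - I)/4 = ((2 + I)/(2*I) - I)/4 = (-I + (2 + I)/(2*I))/4 = -I/4 + (2 + I)/(8*I))
K(v, M) = sqrt(M**2 + v**2)
1/(K(30, p(3)) + 625) = 1/(sqrt(((1/8)*(2 - 1*3*(-1 + 2*3))/3)**2 + 30**2) + 625) = 1/(sqrt(((1/8)*(1/3)*(2 - 1*3*(-1 + 6)))**2 + 900) + 625) = 1/(sqrt(((1/8)*(1/3)*(2 - 1*3*5))**2 + 900) + 625) = 1/(sqrt(((1/8)*(1/3)*(2 - 15))**2 + 900) + 625) = 1/(sqrt(((1/8)*(1/3)*(-13))**2 + 900) + 625) = 1/(sqrt((-13/24)**2 + 900) + 625) = 1/(sqrt(169/576 + 900) + 625) = 1/(sqrt(518569/576) + 625) = 1/(sqrt(518569)/24 + 625) = 1/(625 + sqrt(518569)/24)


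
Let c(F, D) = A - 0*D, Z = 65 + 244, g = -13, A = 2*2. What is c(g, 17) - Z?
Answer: -305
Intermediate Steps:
A = 4
Z = 309
c(F, D) = 4 (c(F, D) = 4 - 0*D = 4 - 1*0 = 4 + 0 = 4)
c(g, 17) - Z = 4 - 1*309 = 4 - 309 = -305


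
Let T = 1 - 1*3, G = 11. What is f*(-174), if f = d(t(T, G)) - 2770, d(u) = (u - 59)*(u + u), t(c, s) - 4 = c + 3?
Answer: 575940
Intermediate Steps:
T = -2 (T = 1 - 3 = -2)
t(c, s) = 7 + c (t(c, s) = 4 + (c + 3) = 4 + (3 + c) = 7 + c)
d(u) = 2*u*(-59 + u) (d(u) = (-59 + u)*(2*u) = 2*u*(-59 + u))
f = -3310 (f = 2*(7 - 2)*(-59 + (7 - 2)) - 2770 = 2*5*(-59 + 5) - 2770 = 2*5*(-54) - 2770 = -540 - 2770 = -3310)
f*(-174) = -3310*(-174) = 575940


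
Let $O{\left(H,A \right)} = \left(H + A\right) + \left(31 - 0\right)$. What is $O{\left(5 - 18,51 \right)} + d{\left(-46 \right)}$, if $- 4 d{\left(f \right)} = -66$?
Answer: $\frac{171}{2} \approx 85.5$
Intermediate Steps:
$d{\left(f \right)} = \frac{33}{2}$ ($d{\left(f \right)} = \left(- \frac{1}{4}\right) \left(-66\right) = \frac{33}{2}$)
$O{\left(H,A \right)} = 31 + A + H$ ($O{\left(H,A \right)} = \left(A + H\right) + \left(31 + 0\right) = \left(A + H\right) + 31 = 31 + A + H$)
$O{\left(5 - 18,51 \right)} + d{\left(-46 \right)} = \left(31 + 51 + \left(5 - 18\right)\right) + \frac{33}{2} = \left(31 + 51 - 13\right) + \frac{33}{2} = 69 + \frac{33}{2} = \frac{171}{2}$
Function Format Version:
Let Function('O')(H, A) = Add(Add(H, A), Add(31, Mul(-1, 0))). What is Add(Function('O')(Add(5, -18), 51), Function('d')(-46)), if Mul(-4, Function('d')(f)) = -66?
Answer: Rational(171, 2) ≈ 85.500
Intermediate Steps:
Function('d')(f) = Rational(33, 2) (Function('d')(f) = Mul(Rational(-1, 4), -66) = Rational(33, 2))
Function('O')(H, A) = Add(31, A, H) (Function('O')(H, A) = Add(Add(A, H), Add(31, 0)) = Add(Add(A, H), 31) = Add(31, A, H))
Add(Function('O')(Add(5, -18), 51), Function('d')(-46)) = Add(Add(31, 51, Add(5, -18)), Rational(33, 2)) = Add(Add(31, 51, -13), Rational(33, 2)) = Add(69, Rational(33, 2)) = Rational(171, 2)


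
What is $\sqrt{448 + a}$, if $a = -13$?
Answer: $\sqrt{435} \approx 20.857$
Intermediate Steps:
$\sqrt{448 + a} = \sqrt{448 - 13} = \sqrt{435}$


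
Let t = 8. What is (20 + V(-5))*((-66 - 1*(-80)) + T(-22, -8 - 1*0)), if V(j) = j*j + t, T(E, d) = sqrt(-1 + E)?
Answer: 742 + 53*I*sqrt(23) ≈ 742.0 + 254.18*I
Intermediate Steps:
V(j) = 8 + j**2 (V(j) = j*j + 8 = j**2 + 8 = 8 + j**2)
(20 + V(-5))*((-66 - 1*(-80)) + T(-22, -8 - 1*0)) = (20 + (8 + (-5)**2))*((-66 - 1*(-80)) + sqrt(-1 - 22)) = (20 + (8 + 25))*((-66 + 80) + sqrt(-23)) = (20 + 33)*(14 + I*sqrt(23)) = 53*(14 + I*sqrt(23)) = 742 + 53*I*sqrt(23)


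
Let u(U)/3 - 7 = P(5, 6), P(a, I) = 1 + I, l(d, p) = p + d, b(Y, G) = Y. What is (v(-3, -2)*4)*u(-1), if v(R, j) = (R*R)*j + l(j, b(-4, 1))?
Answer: -4032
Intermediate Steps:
l(d, p) = d + p
u(U) = 42 (u(U) = 21 + 3*(1 + 6) = 21 + 3*7 = 21 + 21 = 42)
v(R, j) = -4 + j + j*R² (v(R, j) = (R*R)*j + (j - 4) = R²*j + (-4 + j) = j*R² + (-4 + j) = -4 + j + j*R²)
(v(-3, -2)*4)*u(-1) = ((-4 - 2 - 2*(-3)²)*4)*42 = ((-4 - 2 - 2*9)*4)*42 = ((-4 - 2 - 18)*4)*42 = -24*4*42 = -96*42 = -4032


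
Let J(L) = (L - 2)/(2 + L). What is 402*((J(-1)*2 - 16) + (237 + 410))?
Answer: 251250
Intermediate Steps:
J(L) = (-2 + L)/(2 + L)
402*((J(-1)*2 - 16) + (237 + 410)) = 402*((((-2 - 1)/(2 - 1))*2 - 16) + (237 + 410)) = 402*(((-3/1)*2 - 16) + 647) = 402*(((1*(-3))*2 - 16) + 647) = 402*((-3*2 - 16) + 647) = 402*((-6 - 16) + 647) = 402*(-22 + 647) = 402*625 = 251250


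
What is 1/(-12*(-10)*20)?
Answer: 1/2400 ≈ 0.00041667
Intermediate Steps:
1/(-12*(-10)*20) = 1/(120*20) = 1/2400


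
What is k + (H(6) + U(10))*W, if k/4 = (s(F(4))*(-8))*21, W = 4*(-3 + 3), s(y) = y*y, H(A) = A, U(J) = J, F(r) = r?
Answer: -10752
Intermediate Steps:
s(y) = y²
W = 0 (W = 4*0 = 0)
k = -10752 (k = 4*((4²*(-8))*21) = 4*((16*(-8))*21) = 4*(-128*21) = 4*(-2688) = -10752)
k + (H(6) + U(10))*W = -10752 + (6 + 10)*0 = -10752 + 16*0 = -10752 + 0 = -10752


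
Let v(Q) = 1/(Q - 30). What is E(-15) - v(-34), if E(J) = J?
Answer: -959/64 ≈ -14.984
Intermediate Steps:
v(Q) = 1/(-30 + Q)
E(-15) - v(-34) = -15 - 1/(-30 - 34) = -15 - 1/(-64) = -15 - 1*(-1/64) = -15 + 1/64 = -959/64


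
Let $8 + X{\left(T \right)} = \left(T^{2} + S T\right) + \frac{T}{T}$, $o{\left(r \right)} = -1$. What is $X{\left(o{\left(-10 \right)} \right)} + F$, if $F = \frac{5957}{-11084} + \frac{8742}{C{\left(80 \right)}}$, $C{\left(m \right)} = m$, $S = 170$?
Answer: $- \frac{7455369}{110840} \approx -67.262$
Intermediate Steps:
$X{\left(T \right)} = -7 + T^{2} + 170 T$ ($X{\left(T \right)} = -8 + \left(\left(T^{2} + 170 T\right) + \frac{T}{T}\right) = -8 + \left(\left(T^{2} + 170 T\right) + 1\right) = -8 + \left(1 + T^{2} + 170 T\right) = -7 + T^{2} + 170 T$)
$F = \frac{12052471}{110840}$ ($F = \frac{5957}{-11084} + \frac{8742}{80} = 5957 \left(- \frac{1}{11084}\right) + 8742 \cdot \frac{1}{80} = - \frac{5957}{11084} + \frac{4371}{40} = \frac{12052471}{110840} \approx 108.74$)
$X{\left(o{\left(-10 \right)} \right)} + F = \left(-7 + \left(-1\right)^{2} + 170 \left(-1\right)\right) + \frac{12052471}{110840} = \left(-7 + 1 - 170\right) + \frac{12052471}{110840} = -176 + \frac{12052471}{110840} = - \frac{7455369}{110840}$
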